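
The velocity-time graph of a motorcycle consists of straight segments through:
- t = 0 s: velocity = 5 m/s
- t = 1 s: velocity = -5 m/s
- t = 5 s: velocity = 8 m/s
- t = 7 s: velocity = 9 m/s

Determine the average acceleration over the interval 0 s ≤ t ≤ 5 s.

0.6 m/s²

Average acceleration = Δv/Δt = (8 − 5)/(5 − 0) = 0.6 m/s².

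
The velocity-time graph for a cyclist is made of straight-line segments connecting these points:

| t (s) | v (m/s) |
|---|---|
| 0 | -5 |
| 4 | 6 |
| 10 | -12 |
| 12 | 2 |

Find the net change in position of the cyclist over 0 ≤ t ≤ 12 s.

-26 m

Displacement is the signed area under the v-t curve.
0–4 s: ½(-5 + 6)(4) = 2 m
4–10 s: ½(6 + -12)(6) = -18 m
10–12 s: ½(-12 + 2)(2) = -10 m
Net displacement = -26 m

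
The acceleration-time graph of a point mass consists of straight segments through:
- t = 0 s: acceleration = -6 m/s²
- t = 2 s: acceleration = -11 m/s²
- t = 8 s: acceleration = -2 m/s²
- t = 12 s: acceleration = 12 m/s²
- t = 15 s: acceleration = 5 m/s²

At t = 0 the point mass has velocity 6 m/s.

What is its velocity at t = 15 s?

-4.5 m/s

Δv equals the area under the a-t graph; then v = v₀ + Δv.
0–2 s: ½(-6 + -11)(2) = -17 m/s
2–8 s: ½(-11 + -2)(6) = -39 m/s
8–12 s: ½(-2 + 12)(4) = 20 m/s
12–15 s: ½(12 + 5)(3) = 25.5 m/s
Δv = -10.5 m/s, so v(15) = 6 + (-10.5) = -4.5 m/s.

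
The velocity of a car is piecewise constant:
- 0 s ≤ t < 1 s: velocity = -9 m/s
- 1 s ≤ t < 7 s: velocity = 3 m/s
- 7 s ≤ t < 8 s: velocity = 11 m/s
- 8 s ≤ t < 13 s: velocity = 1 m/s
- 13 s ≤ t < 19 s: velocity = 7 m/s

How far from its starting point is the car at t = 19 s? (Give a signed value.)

67 m

Displacement is the signed area under the v-t curve.
0–1 s: -9 × 1 = -9 m
1–7 s: 3 × 6 = 18 m
7–8 s: 11 × 1 = 11 m
8–13 s: 1 × 5 = 5 m
13–19 s: 7 × 6 = 42 m
Net displacement = 67 m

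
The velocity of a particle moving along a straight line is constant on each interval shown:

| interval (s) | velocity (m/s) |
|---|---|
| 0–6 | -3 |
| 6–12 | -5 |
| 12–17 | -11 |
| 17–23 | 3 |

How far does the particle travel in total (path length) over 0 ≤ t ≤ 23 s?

Distance (not displacement) is the total path length: add the absolute areas under v-t.
0–6 s: |-3| × 6 = 18 m
6–12 s: |-5| × 6 = 30 m
12–17 s: |-11| × 5 = 55 m
17–23 s: |3| × 6 = 18 m
Total distance = 121 m

121 m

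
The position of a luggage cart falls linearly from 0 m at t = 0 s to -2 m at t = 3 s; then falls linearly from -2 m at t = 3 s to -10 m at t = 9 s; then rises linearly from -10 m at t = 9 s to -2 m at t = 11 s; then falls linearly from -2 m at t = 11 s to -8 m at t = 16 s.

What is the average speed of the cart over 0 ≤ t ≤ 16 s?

1.5 m/s

Average speed = (total path length)/(elapsed time); on a piecewise-linear x-t graph the path length is Σ|Δx|.
0–3 s: |Δx| = |-2 − 0| = 2 m
3–9 s: |Δx| = |-10 − -2| = 8 m
9–11 s: |Δx| = |-2 − -10| = 8 m
11–16 s: |Δx| = |-8 − -2| = 6 m
Total path = 24 m; average speed = 24/16 = 1.5 m/s.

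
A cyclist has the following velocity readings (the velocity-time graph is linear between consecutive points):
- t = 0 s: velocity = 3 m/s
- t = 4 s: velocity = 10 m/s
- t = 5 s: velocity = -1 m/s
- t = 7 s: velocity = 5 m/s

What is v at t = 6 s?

2 m/s

On 5–7 s the graph is linear from -1 to 5 m/s: v(6) = -1 + (5 − -1)·(6 − 5)/(7 − 5) = 2 m/s.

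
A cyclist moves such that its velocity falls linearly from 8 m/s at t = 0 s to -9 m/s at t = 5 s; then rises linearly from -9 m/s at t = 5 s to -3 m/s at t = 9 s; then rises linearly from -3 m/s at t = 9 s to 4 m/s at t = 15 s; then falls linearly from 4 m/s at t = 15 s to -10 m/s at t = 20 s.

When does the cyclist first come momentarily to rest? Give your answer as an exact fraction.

t = 40/17 s

v changes sign on 0–5 s (from 8 to -9); the graph is linear there, so v = 0 at t = 0 + (-8)·(5 − 0)/(-9 − 8) = 40/17 s.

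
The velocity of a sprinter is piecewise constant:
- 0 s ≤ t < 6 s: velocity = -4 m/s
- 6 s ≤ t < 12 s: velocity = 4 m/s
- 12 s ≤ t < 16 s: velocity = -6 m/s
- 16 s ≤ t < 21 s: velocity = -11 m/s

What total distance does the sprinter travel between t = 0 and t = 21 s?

127 m

Total distance travelled is ∫|v| dt — sum the magnitudes of each area piece.
0–6 s: |-4| × 6 = 24 m
6–12 s: |4| × 6 = 24 m
12–16 s: |-6| × 4 = 24 m
16–21 s: |-11| × 5 = 55 m
Total distance = 127 m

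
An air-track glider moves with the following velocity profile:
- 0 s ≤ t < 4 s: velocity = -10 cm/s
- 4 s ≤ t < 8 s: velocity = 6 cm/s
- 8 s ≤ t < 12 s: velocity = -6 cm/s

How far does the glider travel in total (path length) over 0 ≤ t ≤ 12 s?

Distance (not displacement) is the total path length: add the absolute areas under v-t.
0–4 s: |-10| × 4 = 40 cm
4–8 s: |6| × 4 = 24 cm
8–12 s: |-6| × 4 = 24 cm
Total distance = 88 cm

88 cm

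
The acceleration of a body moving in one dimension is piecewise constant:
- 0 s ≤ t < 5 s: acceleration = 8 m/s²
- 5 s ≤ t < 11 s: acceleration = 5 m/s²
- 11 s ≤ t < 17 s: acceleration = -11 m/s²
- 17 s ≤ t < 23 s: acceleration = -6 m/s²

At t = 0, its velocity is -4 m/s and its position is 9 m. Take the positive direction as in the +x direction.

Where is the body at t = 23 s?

485 m

On each constant-a segment, Δv = aΔt and Δx = v₀Δt + ½aΔt²; chain segment to segment.
0–5 s: v starts -4 m/s; Δx = -4·5 + ½·8·5² = 80 m; v ends 36 m/s.
5–11 s: v starts 36 m/s; Δx = 36·6 + ½·5·6² = 306 m; v ends 66 m/s.
11–17 s: v starts 66 m/s; Δx = 66·6 + ½·-11·6² = 198 m; v ends 0 m/s.
17–23 s: v starts 0 m/s; Δx = 0·6 + ½·-6·6² = -108 m; v ends -36 m/s.
x(23) = 9 + Σ Δx = 485 m.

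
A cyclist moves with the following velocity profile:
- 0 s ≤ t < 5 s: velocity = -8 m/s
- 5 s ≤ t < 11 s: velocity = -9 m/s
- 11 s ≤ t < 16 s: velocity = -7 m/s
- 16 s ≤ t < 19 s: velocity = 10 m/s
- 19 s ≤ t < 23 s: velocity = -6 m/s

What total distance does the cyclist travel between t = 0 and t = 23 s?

Distance (not displacement) is the total path length: add the absolute areas under v-t.
0–5 s: |-8| × 5 = 40 m
5–11 s: |-9| × 6 = 54 m
11–16 s: |-7| × 5 = 35 m
16–19 s: |10| × 3 = 30 m
19–23 s: |-6| × 4 = 24 m
Total distance = 183 m

183 m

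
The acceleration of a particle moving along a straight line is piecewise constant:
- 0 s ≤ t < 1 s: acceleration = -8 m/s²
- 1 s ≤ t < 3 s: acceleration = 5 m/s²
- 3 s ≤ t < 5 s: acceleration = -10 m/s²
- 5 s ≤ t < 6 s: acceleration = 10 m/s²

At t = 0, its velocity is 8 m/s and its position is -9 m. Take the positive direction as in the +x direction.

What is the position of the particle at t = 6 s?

On each constant-a segment, Δv = aΔt and Δx = v₀Δt + ½aΔt²; chain segment to segment.
0–1 s: v starts 8 m/s; Δx = 8·1 + ½·-8·1² = 4 m; v ends 0 m/s.
1–3 s: v starts 0 m/s; Δx = 0·2 + ½·5·2² = 10 m; v ends 10 m/s.
3–5 s: v starts 10 m/s; Δx = 10·2 + ½·-10·2² = 0 m; v ends -10 m/s.
5–6 s: v starts -10 m/s; Δx = -10·1 + ½·10·1² = -5 m; v ends 0 m/s.
x(6) = -9 + Σ Δx = 0 m.

0 m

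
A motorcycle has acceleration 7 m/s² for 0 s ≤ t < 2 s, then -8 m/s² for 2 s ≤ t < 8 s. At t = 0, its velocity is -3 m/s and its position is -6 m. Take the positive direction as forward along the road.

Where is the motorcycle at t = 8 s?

On each constant-a segment, Δv = aΔt and Δx = v₀Δt + ½aΔt²; chain segment to segment.
0–2 s: v starts -3 m/s; Δx = -3·2 + ½·7·2² = 8 m; v ends 11 m/s.
2–8 s: v starts 11 m/s; Δx = 11·6 + ½·-8·6² = -78 m; v ends -37 m/s.
x(8) = -6 + Σ Δx = -76 m.

-76 m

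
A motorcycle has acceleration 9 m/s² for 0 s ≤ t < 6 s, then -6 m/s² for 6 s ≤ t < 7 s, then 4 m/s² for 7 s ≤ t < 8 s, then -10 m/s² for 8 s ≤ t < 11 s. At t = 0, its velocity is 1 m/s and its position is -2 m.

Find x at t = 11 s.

On each constant-a segment, Δv = aΔt and Δx = v₀Δt + ½aΔt²; chain segment to segment.
0–6 s: v starts 1 m/s; Δx = 1·6 + ½·9·6² = 168 m; v ends 55 m/s.
6–7 s: v starts 55 m/s; Δx = 55·1 + ½·-6·1² = 52 m; v ends 49 m/s.
7–8 s: v starts 49 m/s; Δx = 49·1 + ½·4·1² = 51 m; v ends 53 m/s.
8–11 s: v starts 53 m/s; Δx = 53·3 + ½·-10·3² = 114 m; v ends 23 m/s.
x(11) = -2 + Σ Δx = 383 m.

383 m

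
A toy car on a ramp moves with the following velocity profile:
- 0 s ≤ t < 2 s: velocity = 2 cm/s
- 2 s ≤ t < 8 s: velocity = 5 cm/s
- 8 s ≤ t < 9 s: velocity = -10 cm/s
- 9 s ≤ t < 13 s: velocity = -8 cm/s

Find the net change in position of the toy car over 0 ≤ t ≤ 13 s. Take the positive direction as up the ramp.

Net displacement equals the area under the velocity-time graph (areas below the axis count negative).
0–2 s: 2 × 2 = 4 cm
2–8 s: 5 × 6 = 30 cm
8–9 s: -10 × 1 = -10 cm
9–13 s: -8 × 4 = -32 cm
Net displacement = -8 cm

-8 cm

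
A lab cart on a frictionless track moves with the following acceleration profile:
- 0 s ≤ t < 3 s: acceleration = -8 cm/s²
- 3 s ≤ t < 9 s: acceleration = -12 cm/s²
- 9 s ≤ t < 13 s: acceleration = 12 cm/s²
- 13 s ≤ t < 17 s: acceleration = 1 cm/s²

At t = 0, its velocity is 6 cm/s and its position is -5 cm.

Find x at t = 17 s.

-771 cm

On each constant-a segment, Δv = aΔt and Δx = v₀Δt + ½aΔt²; chain segment to segment.
0–3 s: v starts 6 cm/s; Δx = 6·3 + ½·-8·3² = -18 cm; v ends -18 cm/s.
3–9 s: v starts -18 cm/s; Δx = -18·6 + ½·-12·6² = -324 cm; v ends -90 cm/s.
9–13 s: v starts -90 cm/s; Δx = -90·4 + ½·12·4² = -264 cm; v ends -42 cm/s.
13–17 s: v starts -42 cm/s; Δx = -42·4 + ½·1·4² = -160 cm; v ends -38 cm/s.
x(17) = -5 + Σ Δx = -771 cm.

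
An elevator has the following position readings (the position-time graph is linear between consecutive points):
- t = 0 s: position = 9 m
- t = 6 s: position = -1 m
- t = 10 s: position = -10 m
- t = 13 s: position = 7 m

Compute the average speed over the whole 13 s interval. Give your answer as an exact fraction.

36/13 m/s

Average speed = (total path length)/(elapsed time); on a piecewise-linear x-t graph the path length is Σ|Δx|.
0–6 s: |Δx| = |-1 − 9| = 10 m
6–10 s: |Δx| = |-10 − -1| = 9 m
10–13 s: |Δx| = |7 − -10| = 17 m
Total path = 36 m; average speed = 36/13 = 36/13 m/s.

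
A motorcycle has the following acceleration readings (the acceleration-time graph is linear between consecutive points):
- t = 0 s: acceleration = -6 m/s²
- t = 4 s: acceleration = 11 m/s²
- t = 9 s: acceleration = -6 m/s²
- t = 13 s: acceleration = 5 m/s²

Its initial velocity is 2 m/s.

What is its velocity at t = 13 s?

Δv equals the area under the a-t graph; then v = v₀ + Δv.
0–4 s: ½(-6 + 11)(4) = 10 m/s
4–9 s: ½(11 + -6)(5) = 12.5 m/s
9–13 s: ½(-6 + 5)(4) = -2 m/s
Δv = 20.5 m/s, so v(13) = 2 + (20.5) = 22.5 m/s.

22.5 m/s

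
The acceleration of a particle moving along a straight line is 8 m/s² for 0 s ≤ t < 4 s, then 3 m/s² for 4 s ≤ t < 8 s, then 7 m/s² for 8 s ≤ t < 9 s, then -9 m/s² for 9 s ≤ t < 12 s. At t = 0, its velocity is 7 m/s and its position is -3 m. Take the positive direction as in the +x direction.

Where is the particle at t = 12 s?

On each constant-a segment, Δv = aΔt and Δx = v₀Δt + ½aΔt²; chain segment to segment.
0–4 s: v starts 7 m/s; Δx = 7·4 + ½·8·4² = 92 m; v ends 39 m/s.
4–8 s: v starts 39 m/s; Δx = 39·4 + ½·3·4² = 180 m; v ends 51 m/s.
8–9 s: v starts 51 m/s; Δx = 51·1 + ½·7·1² = 54.5 m; v ends 58 m/s.
9–12 s: v starts 58 m/s; Δx = 58·3 + ½·-9·3² = 133.5 m; v ends 31 m/s.
x(12) = -3 + Σ Δx = 457 m.

457 m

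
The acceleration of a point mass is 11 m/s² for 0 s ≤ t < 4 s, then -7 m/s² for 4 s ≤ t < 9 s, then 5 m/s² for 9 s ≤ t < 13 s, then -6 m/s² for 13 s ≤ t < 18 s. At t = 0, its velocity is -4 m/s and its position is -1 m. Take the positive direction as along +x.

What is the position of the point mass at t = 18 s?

On each constant-a segment, Δv = aΔt and Δx = v₀Δt + ½aΔt²; chain segment to segment.
0–4 s: v starts -4 m/s; Δx = -4·4 + ½·11·4² = 72 m; v ends 40 m/s.
4–9 s: v starts 40 m/s; Δx = 40·5 + ½·-7·5² = 112.5 m; v ends 5 m/s.
9–13 s: v starts 5 m/s; Δx = 5·4 + ½·5·4² = 60 m; v ends 25 m/s.
13–18 s: v starts 25 m/s; Δx = 25·5 + ½·-6·5² = 50 m; v ends -5 m/s.
x(18) = -1 + Σ Δx = 293.5 m.

293.5 m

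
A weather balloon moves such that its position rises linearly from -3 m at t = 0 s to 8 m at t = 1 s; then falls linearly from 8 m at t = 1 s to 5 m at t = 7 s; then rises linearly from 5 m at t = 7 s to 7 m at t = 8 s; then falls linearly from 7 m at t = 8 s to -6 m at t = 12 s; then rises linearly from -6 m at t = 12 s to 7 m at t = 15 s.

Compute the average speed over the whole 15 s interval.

Average speed = (total path length)/(elapsed time); on a piecewise-linear x-t graph the path length is Σ|Δx|.
0–1 s: |Δx| = |8 − -3| = 11 m
1–7 s: |Δx| = |5 − 8| = 3 m
7–8 s: |Δx| = |7 − 5| = 2 m
8–12 s: |Δx| = |-6 − 7| = 13 m
12–15 s: |Δx| = |7 − -6| = 13 m
Total path = 42 m; average speed = 42/15 = 2.8 m/s.

2.8 m/s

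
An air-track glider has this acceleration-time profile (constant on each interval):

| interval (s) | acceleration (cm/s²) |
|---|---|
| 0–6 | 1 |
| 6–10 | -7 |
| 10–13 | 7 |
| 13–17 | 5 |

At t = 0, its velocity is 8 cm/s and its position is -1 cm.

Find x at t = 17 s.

122.5 cm

On each constant-a segment, Δv = aΔt and Δx = v₀Δt + ½aΔt²; chain segment to segment.
0–6 s: v starts 8 cm/s; Δx = 8·6 + ½·1·6² = 66 cm; v ends 14 cm/s.
6–10 s: v starts 14 cm/s; Δx = 14·4 + ½·-7·4² = 0 cm; v ends -14 cm/s.
10–13 s: v starts -14 cm/s; Δx = -14·3 + ½·7·3² = -10.5 cm; v ends 7 cm/s.
13–17 s: v starts 7 cm/s; Δx = 7·4 + ½·5·4² = 68 cm; v ends 27 cm/s.
x(17) = -1 + Σ Δx = 122.5 cm.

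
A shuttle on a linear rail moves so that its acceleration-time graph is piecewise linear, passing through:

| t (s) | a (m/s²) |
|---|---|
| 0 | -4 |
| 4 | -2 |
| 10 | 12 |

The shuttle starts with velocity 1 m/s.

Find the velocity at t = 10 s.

19 m/s

Δv equals the area under the a-t graph; then v = v₀ + Δv.
0–4 s: ½(-4 + -2)(4) = -12 m/s
4–10 s: ½(-2 + 12)(6) = 30 m/s
Δv = 18 m/s, so v(10) = 1 + (18) = 19 m/s.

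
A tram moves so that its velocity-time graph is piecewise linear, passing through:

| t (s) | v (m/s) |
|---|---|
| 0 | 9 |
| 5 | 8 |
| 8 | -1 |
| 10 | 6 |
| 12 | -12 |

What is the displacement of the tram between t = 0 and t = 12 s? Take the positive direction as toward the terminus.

52 m

Displacement is the signed area under the v-t curve.
0–5 s: ½(9 + 8)(5) = 42.5 m
5–8 s: ½(8 + -1)(3) = 10.5 m
8–10 s: ½(-1 + 6)(2) = 5 m
10–12 s: ½(6 + -12)(2) = -6 m
Net displacement = 52 m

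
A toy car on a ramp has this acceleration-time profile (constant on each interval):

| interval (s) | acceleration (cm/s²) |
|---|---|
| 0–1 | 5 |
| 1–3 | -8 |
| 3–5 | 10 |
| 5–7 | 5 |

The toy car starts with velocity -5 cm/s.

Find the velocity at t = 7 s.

Δv equals the area under the a-t graph; then v = v₀ + Δv.
0–1 s: 5 × 1 = 5 cm/s
1–3 s: -8 × 2 = -16 cm/s
3–5 s: 10 × 2 = 20 cm/s
5–7 s: 5 × 2 = 10 cm/s
Δv = 19 cm/s, so v(7) = -5 + (19) = 14 cm/s.

14 cm/s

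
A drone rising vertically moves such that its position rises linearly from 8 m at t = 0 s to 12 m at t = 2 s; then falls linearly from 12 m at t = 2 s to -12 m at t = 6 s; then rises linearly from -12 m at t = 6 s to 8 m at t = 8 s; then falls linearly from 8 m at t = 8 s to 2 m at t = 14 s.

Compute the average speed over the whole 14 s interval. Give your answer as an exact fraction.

27/7 m/s

Average speed = (total path length)/(elapsed time); on a piecewise-linear x-t graph the path length is Σ|Δx|.
0–2 s: |Δx| = |12 − 8| = 4 m
2–6 s: |Δx| = |-12 − 12| = 24 m
6–8 s: |Δx| = |8 − -12| = 20 m
8–14 s: |Δx| = |2 − 8| = 6 m
Total path = 54 m; average speed = 54/14 = 27/7 m/s.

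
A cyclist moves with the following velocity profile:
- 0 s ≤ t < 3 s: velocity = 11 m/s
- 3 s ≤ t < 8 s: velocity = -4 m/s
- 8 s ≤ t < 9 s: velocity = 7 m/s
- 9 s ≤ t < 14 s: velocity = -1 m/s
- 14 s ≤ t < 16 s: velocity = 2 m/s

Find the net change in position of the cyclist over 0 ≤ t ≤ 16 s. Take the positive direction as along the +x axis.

Displacement is the signed area under the v-t curve.
0–3 s: 11 × 3 = 33 m
3–8 s: -4 × 5 = -20 m
8–9 s: 7 × 1 = 7 m
9–14 s: -1 × 5 = -5 m
14–16 s: 2 × 2 = 4 m
Net displacement = 19 m

19 m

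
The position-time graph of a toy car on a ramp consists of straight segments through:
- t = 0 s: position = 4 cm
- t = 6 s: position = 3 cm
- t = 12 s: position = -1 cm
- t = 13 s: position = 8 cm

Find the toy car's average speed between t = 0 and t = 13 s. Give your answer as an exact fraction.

14/13 cm/s

Average speed = (total path length)/(elapsed time); on a piecewise-linear x-t graph the path length is Σ|Δx|.
0–6 s: |Δx| = |3 − 4| = 1 cm
6–12 s: |Δx| = |-1 − 3| = 4 cm
12–13 s: |Δx| = |8 − -1| = 9 cm
Total path = 14 cm; average speed = 14/13 = 14/13 cm/s.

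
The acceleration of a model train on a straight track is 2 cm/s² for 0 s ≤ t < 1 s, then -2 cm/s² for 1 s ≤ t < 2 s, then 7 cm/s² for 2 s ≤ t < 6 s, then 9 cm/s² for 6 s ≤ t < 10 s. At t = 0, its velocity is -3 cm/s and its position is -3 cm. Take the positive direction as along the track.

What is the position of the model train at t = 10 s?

On each constant-a segment, Δv = aΔt and Δx = v₀Δt + ½aΔt²; chain segment to segment.
0–1 s: v starts -3 cm/s; Δx = -3·1 + ½·2·1² = -2 cm; v ends -1 cm/s.
1–2 s: v starts -1 cm/s; Δx = -1·1 + ½·-2·1² = -2 cm; v ends -3 cm/s.
2–6 s: v starts -3 cm/s; Δx = -3·4 + ½·7·4² = 44 cm; v ends 25 cm/s.
6–10 s: v starts 25 cm/s; Δx = 25·4 + ½·9·4² = 172 cm; v ends 61 cm/s.
x(10) = -3 + Σ Δx = 209 cm.

209 cm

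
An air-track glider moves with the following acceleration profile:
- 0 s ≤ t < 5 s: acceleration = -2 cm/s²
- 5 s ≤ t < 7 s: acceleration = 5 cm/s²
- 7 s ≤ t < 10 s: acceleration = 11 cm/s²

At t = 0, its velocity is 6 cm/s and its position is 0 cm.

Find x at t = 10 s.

On each constant-a segment, Δv = aΔt and Δx = v₀Δt + ½aΔt²; chain segment to segment.
0–5 s: v starts 6 cm/s; Δx = 6·5 + ½·-2·5² = 5 cm; v ends -4 cm/s.
5–7 s: v starts -4 cm/s; Δx = -4·2 + ½·5·2² = 2 cm; v ends 6 cm/s.
7–10 s: v starts 6 cm/s; Δx = 6·3 + ½·11·3² = 67.5 cm; v ends 39 cm/s.
x(10) = 0 + Σ Δx = 74.5 cm.

74.5 cm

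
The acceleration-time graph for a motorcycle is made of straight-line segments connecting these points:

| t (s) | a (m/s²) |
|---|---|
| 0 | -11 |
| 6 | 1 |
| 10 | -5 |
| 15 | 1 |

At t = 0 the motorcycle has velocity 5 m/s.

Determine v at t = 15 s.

Δv equals the area under the a-t graph; then v = v₀ + Δv.
0–6 s: ½(-11 + 1)(6) = -30 m/s
6–10 s: ½(1 + -5)(4) = -8 m/s
10–15 s: ½(-5 + 1)(5) = -10 m/s
Δv = -48 m/s, so v(15) = 5 + (-48) = -43 m/s.

-43 m/s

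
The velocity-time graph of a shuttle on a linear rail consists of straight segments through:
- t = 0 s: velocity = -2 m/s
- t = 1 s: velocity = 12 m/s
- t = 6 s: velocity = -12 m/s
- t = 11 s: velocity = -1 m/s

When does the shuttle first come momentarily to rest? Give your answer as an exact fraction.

t = 1/7 s

v changes sign on 0–1 s (from -2 to 12); the graph is linear there, so v = 0 at t = 0 + (2)·(1 − 0)/(12 − -2) = 1/7 s.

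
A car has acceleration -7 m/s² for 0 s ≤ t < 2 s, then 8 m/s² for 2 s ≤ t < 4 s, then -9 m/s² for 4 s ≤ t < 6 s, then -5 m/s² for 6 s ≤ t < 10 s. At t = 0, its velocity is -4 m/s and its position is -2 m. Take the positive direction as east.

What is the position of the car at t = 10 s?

-186 m

On each constant-a segment, Δv = aΔt and Δx = v₀Δt + ½aΔt²; chain segment to segment.
0–2 s: v starts -4 m/s; Δx = -4·2 + ½·-7·2² = -22 m; v ends -18 m/s.
2–4 s: v starts -18 m/s; Δx = -18·2 + ½·8·2² = -20 m; v ends -2 m/s.
4–6 s: v starts -2 m/s; Δx = -2·2 + ½·-9·2² = -22 m; v ends -20 m/s.
6–10 s: v starts -20 m/s; Δx = -20·4 + ½·-5·4² = -120 m; v ends -40 m/s.
x(10) = -2 + Σ Δx = -186 m.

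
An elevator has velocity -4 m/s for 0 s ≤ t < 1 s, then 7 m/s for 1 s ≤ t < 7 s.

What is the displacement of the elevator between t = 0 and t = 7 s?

38 m

Net displacement equals the area under the velocity-time graph (areas below the axis count negative).
0–1 s: -4 × 1 = -4 m
1–7 s: 7 × 6 = 42 m
Net displacement = 38 m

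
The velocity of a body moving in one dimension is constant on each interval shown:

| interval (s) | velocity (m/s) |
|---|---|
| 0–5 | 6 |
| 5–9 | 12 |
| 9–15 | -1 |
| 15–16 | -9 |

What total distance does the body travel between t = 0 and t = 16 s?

93 m

Distance (not displacement) is the total path length: add the absolute areas under v-t.
0–5 s: |6| × 5 = 30 m
5–9 s: |12| × 4 = 48 m
9–15 s: |-1| × 6 = 6 m
15–16 s: |-9| × 1 = 9 m
Total distance = 93 m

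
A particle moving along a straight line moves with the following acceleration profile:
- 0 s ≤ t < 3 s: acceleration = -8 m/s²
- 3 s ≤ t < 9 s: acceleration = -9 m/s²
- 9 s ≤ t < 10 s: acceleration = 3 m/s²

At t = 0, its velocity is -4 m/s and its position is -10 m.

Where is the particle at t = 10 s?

On each constant-a segment, Δv = aΔt and Δx = v₀Δt + ½aΔt²; chain segment to segment.
0–3 s: v starts -4 m/s; Δx = -4·3 + ½·-8·3² = -48 m; v ends -28 m/s.
3–9 s: v starts -28 m/s; Δx = -28·6 + ½·-9·6² = -330 m; v ends -82 m/s.
9–10 s: v starts -82 m/s; Δx = -82·1 + ½·3·1² = -80.5 m; v ends -79 m/s.
x(10) = -10 + Σ Δx = -468.5 m.

-468.5 m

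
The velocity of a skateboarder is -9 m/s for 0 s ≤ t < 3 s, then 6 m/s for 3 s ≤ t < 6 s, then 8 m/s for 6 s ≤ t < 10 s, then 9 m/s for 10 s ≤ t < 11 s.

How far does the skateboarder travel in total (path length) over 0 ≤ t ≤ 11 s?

Distance (not displacement) is the total path length: add the absolute areas under v-t.
0–3 s: |-9| × 3 = 27 m
3–6 s: |6| × 3 = 18 m
6–10 s: |8| × 4 = 32 m
10–11 s: |9| × 1 = 9 m
Total distance = 86 m

86 m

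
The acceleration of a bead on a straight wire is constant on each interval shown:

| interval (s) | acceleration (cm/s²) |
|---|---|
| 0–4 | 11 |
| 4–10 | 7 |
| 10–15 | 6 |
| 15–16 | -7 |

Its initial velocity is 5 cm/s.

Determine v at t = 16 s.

Δv equals the area under the a-t graph; then v = v₀ + Δv.
0–4 s: 11 × 4 = 44 cm/s
4–10 s: 7 × 6 = 42 cm/s
10–15 s: 6 × 5 = 30 cm/s
15–16 s: -7 × 1 = -7 cm/s
Δv = 109 cm/s, so v(16) = 5 + (109) = 114 cm/s.

114 cm/s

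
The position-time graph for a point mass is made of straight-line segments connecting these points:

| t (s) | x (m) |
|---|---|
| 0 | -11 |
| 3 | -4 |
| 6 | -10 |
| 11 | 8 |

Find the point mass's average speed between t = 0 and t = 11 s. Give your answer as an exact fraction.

31/11 m/s

Average speed = (total path length)/(elapsed time); on a piecewise-linear x-t graph the path length is Σ|Δx|.
0–3 s: |Δx| = |-4 − -11| = 7 m
3–6 s: |Δx| = |-10 − -4| = 6 m
6–11 s: |Δx| = |8 − -10| = 18 m
Total path = 31 m; average speed = 31/11 = 31/11 m/s.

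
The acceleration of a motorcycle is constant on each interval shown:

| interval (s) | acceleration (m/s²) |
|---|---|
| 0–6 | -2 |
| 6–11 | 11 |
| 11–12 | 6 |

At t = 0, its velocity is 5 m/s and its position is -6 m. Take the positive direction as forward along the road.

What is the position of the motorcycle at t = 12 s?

141.5 m

On each constant-a segment, Δv = aΔt and Δx = v₀Δt + ½aΔt²; chain segment to segment.
0–6 s: v starts 5 m/s; Δx = 5·6 + ½·-2·6² = -6 m; v ends -7 m/s.
6–11 s: v starts -7 m/s; Δx = -7·5 + ½·11·5² = 102.5 m; v ends 48 m/s.
11–12 s: v starts 48 m/s; Δx = 48·1 + ½·6·1² = 51 m; v ends 54 m/s.
x(12) = -6 + Σ Δx = 141.5 m.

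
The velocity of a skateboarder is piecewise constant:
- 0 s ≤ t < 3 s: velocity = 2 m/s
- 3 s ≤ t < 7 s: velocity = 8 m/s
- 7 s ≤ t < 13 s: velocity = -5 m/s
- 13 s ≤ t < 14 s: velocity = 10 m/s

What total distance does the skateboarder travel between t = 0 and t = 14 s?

78 m

Total distance travelled is ∫|v| dt — sum the magnitudes of each area piece.
0–3 s: |2| × 3 = 6 m
3–7 s: |8| × 4 = 32 m
7–13 s: |-5| × 6 = 30 m
13–14 s: |10| × 1 = 10 m
Total distance = 78 m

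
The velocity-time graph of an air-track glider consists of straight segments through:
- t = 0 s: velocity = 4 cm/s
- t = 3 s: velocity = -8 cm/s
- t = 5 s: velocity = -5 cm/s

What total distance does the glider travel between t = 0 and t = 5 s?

Distance (not displacement) is the total path length: add the absolute areas under v-t.
0–3 s: v = 0 at t = 1 s; triangle areas 2 + 8 = 10 cm
3–5 s: |½(-8 + -5)(2)| = 13 cm
Total distance = 23 cm

23 cm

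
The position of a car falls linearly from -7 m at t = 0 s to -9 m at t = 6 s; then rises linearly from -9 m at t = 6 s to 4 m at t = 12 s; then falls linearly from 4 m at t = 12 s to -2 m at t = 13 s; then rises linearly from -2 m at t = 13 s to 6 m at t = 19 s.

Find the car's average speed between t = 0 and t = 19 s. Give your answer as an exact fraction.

29/19 m/s

Average speed = (total path length)/(elapsed time); on a piecewise-linear x-t graph the path length is Σ|Δx|.
0–6 s: |Δx| = |-9 − -7| = 2 m
6–12 s: |Δx| = |4 − -9| = 13 m
12–13 s: |Δx| = |-2 − 4| = 6 m
13–19 s: |Δx| = |6 − -2| = 8 m
Total path = 29 m; average speed = 29/19 = 29/19 m/s.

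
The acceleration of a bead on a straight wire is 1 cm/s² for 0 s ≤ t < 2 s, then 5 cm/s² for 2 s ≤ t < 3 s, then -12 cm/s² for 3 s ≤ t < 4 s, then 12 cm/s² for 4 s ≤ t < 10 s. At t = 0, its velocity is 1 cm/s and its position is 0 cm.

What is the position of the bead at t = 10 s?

203.5 cm

On each constant-a segment, Δv = aΔt and Δx = v₀Δt + ½aΔt²; chain segment to segment.
0–2 s: v starts 1 cm/s; Δx = 1·2 + ½·1·2² = 4 cm; v ends 3 cm/s.
2–3 s: v starts 3 cm/s; Δx = 3·1 + ½·5·1² = 5.5 cm; v ends 8 cm/s.
3–4 s: v starts 8 cm/s; Δx = 8·1 + ½·-12·1² = 2 cm; v ends -4 cm/s.
4–10 s: v starts -4 cm/s; Δx = -4·6 + ½·12·6² = 192 cm; v ends 68 cm/s.
x(10) = 0 + Σ Δx = 203.5 cm.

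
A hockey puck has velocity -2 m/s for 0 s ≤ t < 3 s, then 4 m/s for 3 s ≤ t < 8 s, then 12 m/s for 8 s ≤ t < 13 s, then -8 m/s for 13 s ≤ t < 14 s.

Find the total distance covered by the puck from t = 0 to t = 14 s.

94 m

Distance (not displacement) is the total path length: add the absolute areas under v-t.
0–3 s: |-2| × 3 = 6 m
3–8 s: |4| × 5 = 20 m
8–13 s: |12| × 5 = 60 m
13–14 s: |-8| × 1 = 8 m
Total distance = 94 m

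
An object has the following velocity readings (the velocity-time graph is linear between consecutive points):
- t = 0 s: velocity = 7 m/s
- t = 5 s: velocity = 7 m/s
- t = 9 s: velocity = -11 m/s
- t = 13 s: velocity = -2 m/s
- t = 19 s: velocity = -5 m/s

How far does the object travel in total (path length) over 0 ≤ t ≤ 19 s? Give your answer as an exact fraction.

908/9 m

Distance (not displacement) is the total path length: add the absolute areas under v-t.
0–5 s: |7| × 5 = 35 m
5–9 s: v = 0 at t = 59/9 s; triangle areas 49/9 + 121/9 = 170/9 m
9–13 s: |½(-11 + -2)(4)| = 26 m
13–19 s: |½(-2 + -5)(6)| = 21 m
Total distance = 908/9 m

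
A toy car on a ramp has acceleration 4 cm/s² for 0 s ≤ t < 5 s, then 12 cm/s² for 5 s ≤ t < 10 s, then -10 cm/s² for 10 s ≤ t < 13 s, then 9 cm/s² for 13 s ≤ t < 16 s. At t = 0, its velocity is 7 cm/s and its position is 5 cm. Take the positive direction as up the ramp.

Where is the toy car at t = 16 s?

On each constant-a segment, Δv = aΔt and Δx = v₀Δt + ½aΔt²; chain segment to segment.
0–5 s: v starts 7 cm/s; Δx = 7·5 + ½·4·5² = 85 cm; v ends 27 cm/s.
5–10 s: v starts 27 cm/s; Δx = 27·5 + ½·12·5² = 285 cm; v ends 87 cm/s.
10–13 s: v starts 87 cm/s; Δx = 87·3 + ½·-10·3² = 216 cm; v ends 57 cm/s.
13–16 s: v starts 57 cm/s; Δx = 57·3 + ½·9·3² = 211.5 cm; v ends 84 cm/s.
x(16) = 5 + Σ Δx = 802.5 cm.

802.5 cm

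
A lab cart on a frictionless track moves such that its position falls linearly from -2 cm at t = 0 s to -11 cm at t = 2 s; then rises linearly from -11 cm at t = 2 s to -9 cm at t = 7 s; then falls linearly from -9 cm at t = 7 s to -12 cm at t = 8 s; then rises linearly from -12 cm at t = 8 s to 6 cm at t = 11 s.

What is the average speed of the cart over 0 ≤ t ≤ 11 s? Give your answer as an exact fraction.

32/11 cm/s

Average speed = (total path length)/(elapsed time); on a piecewise-linear x-t graph the path length is Σ|Δx|.
0–2 s: |Δx| = |-11 − -2| = 9 cm
2–7 s: |Δx| = |-9 − -11| = 2 cm
7–8 s: |Δx| = |-12 − -9| = 3 cm
8–11 s: |Δx| = |6 − -12| = 18 cm
Total path = 32 cm; average speed = 32/11 = 32/11 cm/s.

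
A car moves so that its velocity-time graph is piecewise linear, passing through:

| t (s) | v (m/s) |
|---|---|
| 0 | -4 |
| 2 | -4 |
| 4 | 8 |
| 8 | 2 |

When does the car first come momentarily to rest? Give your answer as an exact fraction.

t = 8/3 s

v changes sign on 2–4 s (from -4 to 8); the graph is linear there, so v = 0 at t = 2 + (4)·(4 − 2)/(8 − -4) = 8/3 s.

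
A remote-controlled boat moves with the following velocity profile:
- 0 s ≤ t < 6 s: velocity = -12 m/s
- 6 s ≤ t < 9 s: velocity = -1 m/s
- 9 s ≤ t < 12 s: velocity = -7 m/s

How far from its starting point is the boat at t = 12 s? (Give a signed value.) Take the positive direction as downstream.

-96 m

Displacement is the signed area under the v-t curve.
0–6 s: -12 × 6 = -72 m
6–9 s: -1 × 3 = -3 m
9–12 s: -7 × 3 = -21 m
Net displacement = -96 m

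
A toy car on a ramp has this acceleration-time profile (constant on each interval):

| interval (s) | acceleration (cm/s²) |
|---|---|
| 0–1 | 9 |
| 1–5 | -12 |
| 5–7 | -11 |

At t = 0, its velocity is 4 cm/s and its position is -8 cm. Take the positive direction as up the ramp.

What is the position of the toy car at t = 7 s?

-135.5 cm

On each constant-a segment, Δv = aΔt and Δx = v₀Δt + ½aΔt²; chain segment to segment.
0–1 s: v starts 4 cm/s; Δx = 4·1 + ½·9·1² = 8.5 cm; v ends 13 cm/s.
1–5 s: v starts 13 cm/s; Δx = 13·4 + ½·-12·4² = -44 cm; v ends -35 cm/s.
5–7 s: v starts -35 cm/s; Δx = -35·2 + ½·-11·2² = -92 cm; v ends -57 cm/s.
x(7) = -8 + Σ Δx = -135.5 cm.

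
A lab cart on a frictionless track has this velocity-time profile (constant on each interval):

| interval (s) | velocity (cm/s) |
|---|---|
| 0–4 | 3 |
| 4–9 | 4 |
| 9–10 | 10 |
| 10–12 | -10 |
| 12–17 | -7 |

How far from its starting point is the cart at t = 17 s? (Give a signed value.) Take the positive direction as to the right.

-13 cm

Net displacement equals the area under the velocity-time graph (areas below the axis count negative).
0–4 s: 3 × 4 = 12 cm
4–9 s: 4 × 5 = 20 cm
9–10 s: 10 × 1 = 10 cm
10–12 s: -10 × 2 = -20 cm
12–17 s: -7 × 5 = -35 cm
Net displacement = -13 cm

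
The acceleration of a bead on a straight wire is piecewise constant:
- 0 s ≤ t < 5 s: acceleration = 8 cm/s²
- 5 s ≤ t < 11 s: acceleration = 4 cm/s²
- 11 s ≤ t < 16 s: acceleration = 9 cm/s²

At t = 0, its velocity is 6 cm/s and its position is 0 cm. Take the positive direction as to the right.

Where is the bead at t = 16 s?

940.5 cm

On each constant-a segment, Δv = aΔt and Δx = v₀Δt + ½aΔt²; chain segment to segment.
0–5 s: v starts 6 cm/s; Δx = 6·5 + ½·8·5² = 130 cm; v ends 46 cm/s.
5–11 s: v starts 46 cm/s; Δx = 46·6 + ½·4·6² = 348 cm; v ends 70 cm/s.
11–16 s: v starts 70 cm/s; Δx = 70·5 + ½·9·5² = 462.5 cm; v ends 115 cm/s.
x(16) = 0 + Σ Δx = 940.5 cm.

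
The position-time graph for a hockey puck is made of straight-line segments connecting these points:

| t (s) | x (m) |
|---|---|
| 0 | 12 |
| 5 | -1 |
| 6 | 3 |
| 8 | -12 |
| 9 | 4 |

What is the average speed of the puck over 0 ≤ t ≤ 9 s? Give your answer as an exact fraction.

Average speed = (total path length)/(elapsed time); on a piecewise-linear x-t graph the path length is Σ|Δx|.
0–5 s: |Δx| = |-1 − 12| = 13 m
5–6 s: |Δx| = |3 − -1| = 4 m
6–8 s: |Δx| = |-12 − 3| = 15 m
8–9 s: |Δx| = |4 − -12| = 16 m
Total path = 48 m; average speed = 48/9 = 16/3 m/s.

16/3 m/s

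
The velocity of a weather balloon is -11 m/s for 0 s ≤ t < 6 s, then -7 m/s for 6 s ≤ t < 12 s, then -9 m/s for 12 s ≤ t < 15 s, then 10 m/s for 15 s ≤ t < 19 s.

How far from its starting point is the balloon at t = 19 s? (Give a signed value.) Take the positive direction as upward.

Displacement is the signed area under the v-t curve.
0–6 s: -11 × 6 = -66 m
6–12 s: -7 × 6 = -42 m
12–15 s: -9 × 3 = -27 m
15–19 s: 10 × 4 = 40 m
Net displacement = -95 m

-95 m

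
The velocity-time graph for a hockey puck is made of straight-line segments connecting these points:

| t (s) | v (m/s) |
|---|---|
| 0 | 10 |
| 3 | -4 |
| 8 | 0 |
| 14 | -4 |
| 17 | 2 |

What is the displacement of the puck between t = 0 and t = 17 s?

-16 m

Net displacement equals the area under the velocity-time graph (areas below the axis count negative).
0–3 s: ½(10 + -4)(3) = 9 m
3–8 s: ½(-4 + 0)(5) = -10 m
8–14 s: ½(0 + -4)(6) = -12 m
14–17 s: ½(-4 + 2)(3) = -3 m
Net displacement = -16 m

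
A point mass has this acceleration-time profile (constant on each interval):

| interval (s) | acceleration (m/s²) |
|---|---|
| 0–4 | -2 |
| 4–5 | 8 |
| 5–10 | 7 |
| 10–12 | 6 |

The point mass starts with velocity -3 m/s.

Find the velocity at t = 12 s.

44 m/s

Δv equals the area under the a-t graph; then v = v₀ + Δv.
0–4 s: -2 × 4 = -8 m/s
4–5 s: 8 × 1 = 8 m/s
5–10 s: 7 × 5 = 35 m/s
10–12 s: 6 × 2 = 12 m/s
Δv = 47 m/s, so v(12) = -3 + (47) = 44 m/s.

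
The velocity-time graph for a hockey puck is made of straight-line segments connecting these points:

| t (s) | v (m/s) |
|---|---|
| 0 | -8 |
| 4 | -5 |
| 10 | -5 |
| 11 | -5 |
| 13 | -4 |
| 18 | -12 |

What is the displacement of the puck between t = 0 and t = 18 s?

Displacement is the signed area under the v-t curve.
0–4 s: ½(-8 + -5)(4) = -26 m
4–10 s: -5 × 6 = -30 m
10–11 s: -5 × 1 = -5 m
11–13 s: ½(-5 + -4)(2) = -9 m
13–18 s: ½(-4 + -12)(5) = -40 m
Net displacement = -110 m

-110 m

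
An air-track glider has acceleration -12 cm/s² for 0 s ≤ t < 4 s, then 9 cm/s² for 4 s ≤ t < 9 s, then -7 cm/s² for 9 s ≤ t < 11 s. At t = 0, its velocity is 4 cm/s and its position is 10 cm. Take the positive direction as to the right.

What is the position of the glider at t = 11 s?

On each constant-a segment, Δv = aΔt and Δx = v₀Δt + ½aΔt²; chain segment to segment.
0–4 s: v starts 4 cm/s; Δx = 4·4 + ½·-12·4² = -80 cm; v ends -44 cm/s.
4–9 s: v starts -44 cm/s; Δx = -44·5 + ½·9·5² = -107.5 cm; v ends 1 cm/s.
9–11 s: v starts 1 cm/s; Δx = 1·2 + ½·-7·2² = -12 cm; v ends -13 cm/s.
x(11) = 10 + Σ Δx = -189.5 cm.

-189.5 cm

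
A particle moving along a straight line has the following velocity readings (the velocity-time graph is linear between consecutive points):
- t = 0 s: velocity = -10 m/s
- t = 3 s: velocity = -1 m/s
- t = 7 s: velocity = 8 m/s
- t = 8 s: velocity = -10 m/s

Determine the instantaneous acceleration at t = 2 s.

Acceleration is the slope of the v-t graph on 0–3 s: (-1 − -10)/(3 − 0) = 3 m/s².

3 m/s²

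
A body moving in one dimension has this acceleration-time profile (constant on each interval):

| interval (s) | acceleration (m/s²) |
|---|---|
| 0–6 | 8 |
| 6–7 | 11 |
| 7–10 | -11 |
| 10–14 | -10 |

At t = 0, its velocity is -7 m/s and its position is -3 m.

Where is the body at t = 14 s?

On each constant-a segment, Δv = aΔt and Δx = v₀Δt + ½aΔt²; chain segment to segment.
0–6 s: v starts -7 m/s; Δx = -7·6 + ½·8·6² = 102 m; v ends 41 m/s.
6–7 s: v starts 41 m/s; Δx = 41·1 + ½·11·1² = 46.5 m; v ends 52 m/s.
7–10 s: v starts 52 m/s; Δx = 52·3 + ½·-11·3² = 106.5 m; v ends 19 m/s.
10–14 s: v starts 19 m/s; Δx = 19·4 + ½·-10·4² = -4 m; v ends -21 m/s.
x(14) = -3 + Σ Δx = 248 m.

248 m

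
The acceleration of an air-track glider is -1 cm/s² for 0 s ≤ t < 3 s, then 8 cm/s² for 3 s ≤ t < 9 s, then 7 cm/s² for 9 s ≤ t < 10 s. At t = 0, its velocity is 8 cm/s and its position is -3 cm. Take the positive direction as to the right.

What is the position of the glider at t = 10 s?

On each constant-a segment, Δv = aΔt and Δx = v₀Δt + ½aΔt²; chain segment to segment.
0–3 s: v starts 8 cm/s; Δx = 8·3 + ½·-1·3² = 19.5 cm; v ends 5 cm/s.
3–9 s: v starts 5 cm/s; Δx = 5·6 + ½·8·6² = 174 cm; v ends 53 cm/s.
9–10 s: v starts 53 cm/s; Δx = 53·1 + ½·7·1² = 56.5 cm; v ends 60 cm/s.
x(10) = -3 + Σ Δx = 247 cm.

247 cm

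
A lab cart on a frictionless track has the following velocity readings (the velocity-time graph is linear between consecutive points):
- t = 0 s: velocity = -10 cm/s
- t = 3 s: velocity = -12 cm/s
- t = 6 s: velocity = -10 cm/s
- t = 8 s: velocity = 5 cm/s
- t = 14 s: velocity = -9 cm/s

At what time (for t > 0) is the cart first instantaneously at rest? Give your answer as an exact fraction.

t = 22/3 s

v changes sign on 6–8 s (from -10 to 5); the graph is linear there, so v = 0 at t = 6 + (10)·(8 − 6)/(5 − -10) = 22/3 s.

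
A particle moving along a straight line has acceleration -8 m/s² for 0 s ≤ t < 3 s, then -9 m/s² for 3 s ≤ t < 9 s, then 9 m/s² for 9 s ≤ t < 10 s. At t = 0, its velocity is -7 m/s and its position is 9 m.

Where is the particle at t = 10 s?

-476.5 m

On each constant-a segment, Δv = aΔt and Δx = v₀Δt + ½aΔt²; chain segment to segment.
0–3 s: v starts -7 m/s; Δx = -7·3 + ½·-8·3² = -57 m; v ends -31 m/s.
3–9 s: v starts -31 m/s; Δx = -31·6 + ½·-9·6² = -348 m; v ends -85 m/s.
9–10 s: v starts -85 m/s; Δx = -85·1 + ½·9·1² = -80.5 m; v ends -76 m/s.
x(10) = 9 + Σ Δx = -476.5 m.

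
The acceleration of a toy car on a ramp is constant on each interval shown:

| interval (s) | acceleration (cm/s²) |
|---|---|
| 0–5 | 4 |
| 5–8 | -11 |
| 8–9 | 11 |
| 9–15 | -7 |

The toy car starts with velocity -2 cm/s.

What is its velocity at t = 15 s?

Δv equals the area under the a-t graph; then v = v₀ + Δv.
0–5 s: 4 × 5 = 20 cm/s
5–8 s: -11 × 3 = -33 cm/s
8–9 s: 11 × 1 = 11 cm/s
9–15 s: -7 × 6 = -42 cm/s
Δv = -44 cm/s, so v(15) = -2 + (-44) = -46 cm/s.

-46 cm/s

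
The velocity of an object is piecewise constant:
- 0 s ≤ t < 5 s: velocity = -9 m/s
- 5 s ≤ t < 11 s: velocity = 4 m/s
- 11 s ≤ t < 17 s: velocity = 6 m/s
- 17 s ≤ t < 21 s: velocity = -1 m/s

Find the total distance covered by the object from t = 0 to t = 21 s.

Distance (not displacement) is the total path length: add the absolute areas under v-t.
0–5 s: |-9| × 5 = 45 m
5–11 s: |4| × 6 = 24 m
11–17 s: |6| × 6 = 36 m
17–21 s: |-1| × 4 = 4 m
Total distance = 109 m

109 m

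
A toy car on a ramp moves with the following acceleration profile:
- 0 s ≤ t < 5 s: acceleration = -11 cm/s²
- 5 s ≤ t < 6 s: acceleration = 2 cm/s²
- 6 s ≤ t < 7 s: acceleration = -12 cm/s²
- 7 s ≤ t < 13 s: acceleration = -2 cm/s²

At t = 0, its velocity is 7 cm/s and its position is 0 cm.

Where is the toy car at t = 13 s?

On each constant-a segment, Δv = aΔt and Δx = v₀Δt + ½aΔt²; chain segment to segment.
0–5 s: v starts 7 cm/s; Δx = 7·5 + ½·-11·5² = -102.5 cm; v ends -48 cm/s.
5–6 s: v starts -48 cm/s; Δx = -48·1 + ½·2·1² = -47 cm; v ends -46 cm/s.
6–7 s: v starts -46 cm/s; Δx = -46·1 + ½·-12·1² = -52 cm; v ends -58 cm/s.
7–13 s: v starts -58 cm/s; Δx = -58·6 + ½·-2·6² = -384 cm; v ends -70 cm/s.
x(13) = 0 + Σ Δx = -585.5 cm.

-585.5 cm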